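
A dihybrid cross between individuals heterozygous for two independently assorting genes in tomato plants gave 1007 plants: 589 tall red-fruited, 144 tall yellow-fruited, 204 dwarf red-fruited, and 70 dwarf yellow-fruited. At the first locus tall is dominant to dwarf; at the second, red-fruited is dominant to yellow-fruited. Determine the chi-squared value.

13.549

A dihybrid F₂ with independent assortment and complete dominance at both loci gives a 9:3:3:1 phenotypic ratio.
Under the 9:3:3:1 hypothesis (Σ ratio = 16, N = 1007):
  tall red-fruited: 1007 × 9/16 = 566.4375
  tall yellow-fruited: 1007 × 3/16 = 188.8125
  dwarf red-fruited: 1007 × 3/16 = 188.8125
  dwarf yellow-fruited: 1007 × 1/16 = 62.9375
χ² = Σ (O − E)² / E
  tall red-fruited: (589 − 566.4375)² / 566.4375 = 0.8987
  tall yellow-fruited: (144 − 188.8125)² / 188.8125 = 10.6357
  dwarf red-fruited: (204 − 188.8125)² / 188.8125 = 1.2216
  dwarf yellow-fruited: (70 − 62.9375)² / 62.9375 = 0.7925
χ² = 0.8987 + 10.6357 + 1.2216 + 0.7925 = 13.5485 ≈ 13.549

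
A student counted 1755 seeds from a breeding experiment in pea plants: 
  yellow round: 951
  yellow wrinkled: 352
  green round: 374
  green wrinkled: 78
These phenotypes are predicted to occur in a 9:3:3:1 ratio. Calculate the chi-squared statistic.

Expected counts for N = 1755 under a 9:3:3:1 ratio (total parts = 16):
  yellow round: 1755 × 9/16 = 987.1875
  yellow wrinkled: 1755 × 3/16 = 329.0625
  green round: 1755 × 3/16 = 329.0625
  green wrinkled: 1755 × 1/16 = 109.6875
χ² = Σ (O − E)² / E
  yellow round: (951 − 987.1875)² / 987.1875 = 1.3265
  yellow wrinkled: (352 − 329.0625)² / 329.0625 = 1.5989
  green round: (374 − 329.0625)² / 329.0625 = 6.1368
  green wrinkled: (78 − 109.6875)² / 109.6875 = 9.1542
χ² = 1.3265 + 1.5989 + 6.1368 + 9.1542 = 18.2164 ≈ 18.216

18.216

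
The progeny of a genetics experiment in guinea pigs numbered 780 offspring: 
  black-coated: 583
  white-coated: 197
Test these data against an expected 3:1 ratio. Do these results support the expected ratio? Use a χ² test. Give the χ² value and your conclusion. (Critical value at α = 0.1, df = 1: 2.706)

0.027; consistent

Expected counts for N = 780 under a 3:1 ratio (total parts = 4):
  black-coated: 780 × 3/4 = 585
  white-coated: 780 × 1/4 = 195
χ² = Σ (O − E)² / E
  black-coated: (583 − 585)² / 585 = 0.0068
  white-coated: (197 − 195)² / 195 = 0.0205
χ² = 0.0068 + 0.0205 = 0.0273 ≈ 0.027
Degrees of freedom = 2 − 1 = 1; critical value at α = 0.1 is 2.706.
Since 0.027 < 2.706, we fail to reject the null hypothesis — the data are consistent with the 3:1 ratio.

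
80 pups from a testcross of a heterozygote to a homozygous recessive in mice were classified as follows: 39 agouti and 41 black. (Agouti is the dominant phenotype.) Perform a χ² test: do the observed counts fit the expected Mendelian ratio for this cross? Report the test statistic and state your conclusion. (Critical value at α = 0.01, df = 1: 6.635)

0.050; consistent

A testcross of a heterozygote (Aa × aa) gives a 1:1 phenotypic ratio.
The 1:1 ratio has 2 parts, so with N = 80 the expected counts are:
  agouti: 80 × 1/2 = 40
  black: 80 × 1/2 = 40
χ² = Σ (O − E)² / E
  agouti: (39 − 40)² / 40 = 0.0250
  black: (41 − 40)² / 40 = 0.0250
χ² = 0.0250 + 0.0250 = 0.050
Degrees of freedom = 2 − 1 = 1; critical value at α = 0.01 is 6.635.
Since 0.050 < 6.635, we fail to reject the null hypothesis — the data are consistent with the 1:1 ratio.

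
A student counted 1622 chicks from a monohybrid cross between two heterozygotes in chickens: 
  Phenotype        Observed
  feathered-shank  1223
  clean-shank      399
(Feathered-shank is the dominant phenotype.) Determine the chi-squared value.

For a monohybrid cross between heterozygotes with complete dominance, the expected phenotypic ratio is 3:1.
Expected counts for N = 1622 under a 3:1 ratio (total parts = 4):
  feathered-shank: 1622 × 3/4 = 1216.5
  clean-shank: 1622 × 1/4 = 405.5
χ² = Σ (O − E)² / E
  feathered-shank: (1223 − 1216.5)² / 1216.5 = 0.0347
  clean-shank: (399 − 405.5)² / 405.5 = 0.1042
χ² = 0.0347 + 0.1042 = 0.1389 ≈ 0.139

0.139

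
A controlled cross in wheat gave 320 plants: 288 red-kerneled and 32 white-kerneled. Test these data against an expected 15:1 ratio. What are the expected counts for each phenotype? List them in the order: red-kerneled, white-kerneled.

300, 20

Under the 15:1 hypothesis (Σ ratio = 16, N = 320):
  red-kerneled: 320 × 15/16 = 300
  white-kerneled: 320 × 1/16 = 20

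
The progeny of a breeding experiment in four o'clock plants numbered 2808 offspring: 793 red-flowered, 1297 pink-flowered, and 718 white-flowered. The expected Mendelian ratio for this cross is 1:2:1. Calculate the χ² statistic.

20.316

Under the 1:2:1 hypothesis (Σ ratio = 4, N = 2808):
  red-flowered: 2808 × 1/4 = 702
  pink-flowered: 2808 × 2/4 = 1404
  white-flowered: 2808 × 1/4 = 702
χ² = Σ (O − E)² / E
  red-flowered: (793 − 702)² / 702 = 11.7963
  pink-flowered: (1297 − 1404)² / 1404 = 8.1546
  white-flowered: (718 − 702)² / 702 = 0.3647
χ² = 11.7963 + 8.1546 + 0.3647 = 20.3156 ≈ 20.316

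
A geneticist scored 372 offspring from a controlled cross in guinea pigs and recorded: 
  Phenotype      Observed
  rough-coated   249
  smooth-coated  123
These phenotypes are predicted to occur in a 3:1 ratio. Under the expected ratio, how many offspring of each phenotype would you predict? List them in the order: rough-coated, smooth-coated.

Expected counts for N = 372 under a 3:1 ratio (total parts = 4):
  rough-coated: 372 × 3/4 = 279
  smooth-coated: 372 × 1/4 = 93

279, 93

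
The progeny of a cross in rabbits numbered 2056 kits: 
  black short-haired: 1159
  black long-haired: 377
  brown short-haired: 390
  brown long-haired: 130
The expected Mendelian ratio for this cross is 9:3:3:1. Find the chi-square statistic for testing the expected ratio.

The 9:3:3:1 ratio has 16 parts, so with N = 2056 the expected counts are:
  black short-haired: 2056 × 9/16 = 1156.5
  black long-haired: 2056 × 3/16 = 385.5
  brown short-haired: 2056 × 3/16 = 385.5
  brown long-haired: 2056 × 1/16 = 128.5
χ² = Σ (O − E)² / E
  black short-haired: (1159 − 1156.5)² / 1156.5 = 0.0054
  black long-haired: (377 − 385.5)² / 385.5 = 0.1874
  brown short-haired: (390 − 385.5)² / 385.5 = 0.0525
  brown long-haired: (130 − 128.5)² / 128.5 = 0.0175
χ² = 0.0054 + 0.1874 + 0.0525 + 0.0175 = 0.2628 ≈ 0.263

0.263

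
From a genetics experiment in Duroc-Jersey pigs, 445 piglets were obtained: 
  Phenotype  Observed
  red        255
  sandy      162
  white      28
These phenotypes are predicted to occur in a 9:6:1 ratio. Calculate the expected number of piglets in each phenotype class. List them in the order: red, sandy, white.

250.3125, 166.875, 27.8125

Total ratio parts = 16. Expected numbers out of 445:
  red: 445 × 9/16 = 250.3125
  sandy: 445 × 6/16 = 166.875
  white: 445 × 1/16 = 27.8125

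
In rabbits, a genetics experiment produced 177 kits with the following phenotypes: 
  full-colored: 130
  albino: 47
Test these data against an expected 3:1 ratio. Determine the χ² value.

0.228

Expected counts for N = 177 under a 3:1 ratio (total parts = 4):
  full-colored: 177 × 3/4 = 132.75
  albino: 177 × 1/4 = 44.25
χ² = Σ (O − E)² / E
  full-colored: (130 − 132.75)² / 132.75 = 0.0570
  albino: (47 − 44.25)² / 44.25 = 0.1709
χ² = 0.0570 + 0.1709 = 0.2279 ≈ 0.228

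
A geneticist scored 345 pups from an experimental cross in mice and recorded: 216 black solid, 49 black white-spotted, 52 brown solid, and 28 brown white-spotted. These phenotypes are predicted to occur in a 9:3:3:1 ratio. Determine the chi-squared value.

Under the 9:3:3:1 hypothesis (Σ ratio = 16, N = 345):
  black solid: 345 × 9/16 = 194.0625
  black white-spotted: 345 × 3/16 = 64.6875
  brown solid: 345 × 3/16 = 64.6875
  brown white-spotted: 345 × 1/16 = 21.5625
χ² = Σ (O − E)² / E
  black solid: (216 − 194.0625)² / 194.0625 = 2.4799
  black white-spotted: (49 − 64.6875)² / 64.6875 = 3.8044
  brown solid: (52 − 64.6875)² / 64.6875 = 2.4885
  brown white-spotted: (28 − 21.5625)² / 21.5625 = 1.9219
χ² = 2.4799 + 3.8044 + 2.4885 + 1.9219 = 10.6947 ≈ 10.695

10.695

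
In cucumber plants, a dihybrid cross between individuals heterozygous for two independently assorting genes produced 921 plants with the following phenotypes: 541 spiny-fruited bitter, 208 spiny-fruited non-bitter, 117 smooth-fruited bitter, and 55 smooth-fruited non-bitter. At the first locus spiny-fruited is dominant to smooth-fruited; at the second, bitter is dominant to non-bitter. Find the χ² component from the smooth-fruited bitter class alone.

A dihybrid F₂ with independent assortment and complete dominance at both loci gives a 9:3:3:1 phenotypic ratio.
Under the 9:3:3:1 hypothesis (Σ ratio = 16, N = 921):
  spiny-fruited bitter: 921 × 9/16 = 518.0625
  spiny-fruited non-bitter: 921 × 3/16 = 172.6875
  smooth-fruited bitter: 921 × 3/16 = 172.6875
  smooth-fruited non-bitter: 921 × 1/16 = 57.5625
Contribution of smooth-fruited bitter: (117 − 172.6875)² / 172.6875 = 17.9579

17.958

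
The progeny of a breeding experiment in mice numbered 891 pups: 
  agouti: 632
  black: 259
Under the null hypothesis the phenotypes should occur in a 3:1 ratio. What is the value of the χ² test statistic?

Total ratio parts = 4. Expected numbers out of 891:
  agouti: 891 × 3/4 = 668.25
  black: 891 × 1/4 = 222.75
χ² = Σ (O − E)² / E
  agouti: (632 − 668.25)² / 668.25 = 1.9664
  black: (259 − 222.75)² / 222.75 = 5.8993
χ² = 1.9664 + 5.8993 = 7.8657 ≈ 7.866

7.866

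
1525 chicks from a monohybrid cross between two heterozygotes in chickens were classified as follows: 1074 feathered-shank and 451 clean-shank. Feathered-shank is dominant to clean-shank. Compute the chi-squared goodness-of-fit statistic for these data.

17.014

For a monohybrid cross between heterozygotes with complete dominance, the expected phenotypic ratio is 3:1.
Under the 3:1 hypothesis (Σ ratio = 4, N = 1525):
  feathered-shank: 1525 × 3/4 = 1143.75
  clean-shank: 1525 × 1/4 = 381.25
χ² = Σ (O − E)² / E
  feathered-shank: (1074 − 1143.75)² / 1143.75 = 4.2536
  clean-shank: (451 − 381.25)² / 381.25 = 12.7608
χ² = 4.2536 + 12.7608 = 17.0144 ≈ 17.014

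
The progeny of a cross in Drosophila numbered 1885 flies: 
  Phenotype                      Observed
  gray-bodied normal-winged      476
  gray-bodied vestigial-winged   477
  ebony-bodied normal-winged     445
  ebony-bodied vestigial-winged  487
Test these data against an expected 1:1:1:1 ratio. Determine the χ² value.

Under the 1:1:1:1 hypothesis (Σ ratio = 4, N = 1885):
  gray-bodied normal-winged: 1885 × 1/4 = 471.25
  gray-bodied vestigial-winged: 1885 × 1/4 = 471.25
  ebony-bodied normal-winged: 1885 × 1/4 = 471.25
  ebony-bodied vestigial-winged: 1885 × 1/4 = 471.25
χ² = Σ (O − E)² / E
  gray-bodied normal-winged: (476 − 471.25)² / 471.25 = 0.0479
  gray-bodied vestigial-winged: (477 − 471.25)² / 471.25 = 0.0702
  ebony-bodied normal-winged: (445 − 471.25)² / 471.25 = 1.4622
  ebony-bodied vestigial-winged: (487 − 471.25)² / 471.25 = 0.5264
χ² = 0.0479 + 0.0702 + 1.4622 + 0.5264 = 2.1067 ≈ 2.107

2.107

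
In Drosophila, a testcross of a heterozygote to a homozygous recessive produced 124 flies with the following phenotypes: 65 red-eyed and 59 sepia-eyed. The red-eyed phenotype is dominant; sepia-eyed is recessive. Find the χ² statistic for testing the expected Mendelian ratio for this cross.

A testcross of a heterozygote (Aa × aa) gives a 1:1 phenotypic ratio.
Total ratio parts = 2. Expected numbers out of 124:
  red-eyed: 124 × 1/2 = 62
  sepia-eyed: 124 × 1/2 = 62
χ² = Σ (O − E)² / E
  red-eyed: (65 − 62)² / 62 = 0.1452
  sepia-eyed: (59 − 62)² / 62 = 0.1452
χ² = 0.1452 + 0.1452 = 0.2904 ≈ 0.290

0.290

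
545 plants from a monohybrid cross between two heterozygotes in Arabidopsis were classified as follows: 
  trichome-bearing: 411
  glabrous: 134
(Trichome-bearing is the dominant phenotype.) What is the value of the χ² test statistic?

0.050

For a monohybrid cross between heterozygotes with complete dominance, the expected phenotypic ratio is 3:1.
The 3:1 ratio has 4 parts, so with N = 545 the expected counts are:
  trichome-bearing: 545 × 3/4 = 408.75
  glabrous: 545 × 1/4 = 136.25
χ² = Σ (O − E)² / E
  trichome-bearing: (411 − 408.75)² / 408.75 = 0.0124
  glabrous: (134 − 136.25)² / 136.25 = 0.0372
χ² = 0.0124 + 0.0372 = 0.0496 ≈ 0.050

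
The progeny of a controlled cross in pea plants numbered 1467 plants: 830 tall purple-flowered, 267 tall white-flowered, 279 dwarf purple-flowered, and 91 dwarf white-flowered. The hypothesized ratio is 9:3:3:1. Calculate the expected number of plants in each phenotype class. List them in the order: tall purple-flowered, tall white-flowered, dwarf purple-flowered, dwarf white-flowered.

825.1875, 275.0625, 275.0625, 91.6875

Expected counts for N = 1467 under a 9:3:3:1 ratio (total parts = 16):
  tall purple-flowered: 1467 × 9/16 = 825.1875
  tall white-flowered: 1467 × 3/16 = 275.0625
  dwarf purple-flowered: 1467 × 3/16 = 275.0625
  dwarf white-flowered: 1467 × 1/16 = 91.6875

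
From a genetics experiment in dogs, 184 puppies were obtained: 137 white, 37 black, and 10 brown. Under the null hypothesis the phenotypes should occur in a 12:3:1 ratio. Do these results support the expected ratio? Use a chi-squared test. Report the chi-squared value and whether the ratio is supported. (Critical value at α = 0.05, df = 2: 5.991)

Total ratio parts = 16. Expected numbers out of 184:
  white: 184 × 12/16 = 138
  black: 184 × 3/16 = 34.5
  brown: 184 × 1/16 = 11.5
χ² = Σ (O − E)² / E
  white: (137 − 138)² / 138 = 0.0072
  black: (37 − 34.5)² / 34.5 = 0.1812
  brown: (10 − 11.5)² / 11.5 = 0.1957
χ² = 0.0072 + 0.1812 + 0.1957 = 0.3841 ≈ 0.384
Degrees of freedom = 3 − 1 = 2; critical value at α = 0.05 is 5.991.
Since 0.384 < 5.991, we fail to reject the null hypothesis — the data are consistent with the 12:3:1 ratio.

0.384; consistent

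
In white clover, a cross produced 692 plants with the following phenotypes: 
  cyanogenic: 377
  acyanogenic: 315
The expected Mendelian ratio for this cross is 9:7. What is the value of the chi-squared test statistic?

Under the 9:7 hypothesis (Σ ratio = 16, N = 692):
  cyanogenic: 692 × 9/16 = 389.25
  acyanogenic: 692 × 7/16 = 302.75
χ² = Σ (O − E)² / E
  cyanogenic: (377 − 389.25)² / 389.25 = 0.3855
  acyanogenic: (315 − 302.75)² / 302.75 = 0.4957
χ² = 0.3855 + 0.4957 = 0.8812 ≈ 0.881

0.881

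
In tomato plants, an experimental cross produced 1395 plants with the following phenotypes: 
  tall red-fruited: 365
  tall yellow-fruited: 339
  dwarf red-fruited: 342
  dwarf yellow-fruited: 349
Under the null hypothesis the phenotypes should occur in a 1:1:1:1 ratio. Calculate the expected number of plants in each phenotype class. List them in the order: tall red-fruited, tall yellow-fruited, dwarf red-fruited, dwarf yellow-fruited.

348.75, 348.75, 348.75, 348.75

Under the 1:1:1:1 hypothesis (Σ ratio = 4, N = 1395):
  tall red-fruited: 1395 × 1/4 = 348.75
  tall yellow-fruited: 1395 × 1/4 = 348.75
  dwarf red-fruited: 1395 × 1/4 = 348.75
  dwarf yellow-fruited: 1395 × 1/4 = 348.75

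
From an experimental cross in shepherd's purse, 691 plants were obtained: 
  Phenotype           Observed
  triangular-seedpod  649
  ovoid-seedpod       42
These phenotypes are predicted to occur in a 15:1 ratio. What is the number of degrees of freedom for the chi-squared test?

1

A goodness-of-fit test with 2 phenotype classes has df = 2 − 1 = 1.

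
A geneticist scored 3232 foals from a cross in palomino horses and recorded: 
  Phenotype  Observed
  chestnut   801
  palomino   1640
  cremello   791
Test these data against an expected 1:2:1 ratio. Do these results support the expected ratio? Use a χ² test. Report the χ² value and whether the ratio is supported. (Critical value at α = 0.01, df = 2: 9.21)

The 1:2:1 ratio has 4 parts, so with N = 3232 the expected counts are:
  chestnut: 3232 × 1/4 = 808
  palomino: 3232 × 2/4 = 1616
  cremello: 3232 × 1/4 = 808
χ² = Σ (O − E)² / E
  chestnut: (801 − 808)² / 808 = 0.0606
  palomino: (1640 − 1616)² / 1616 = 0.3564
  cremello: (791 − 808)² / 808 = 0.3577
χ² = 0.0606 + 0.3564 + 0.3577 = 0.7747 ≈ 0.775
Degrees of freedom = 3 − 1 = 2; critical value at α = 0.01 is 9.21.
Since 0.775 < 9.21, we fail to reject the null hypothesis — the data are consistent with the 1:2:1 ratio.

0.775; consistent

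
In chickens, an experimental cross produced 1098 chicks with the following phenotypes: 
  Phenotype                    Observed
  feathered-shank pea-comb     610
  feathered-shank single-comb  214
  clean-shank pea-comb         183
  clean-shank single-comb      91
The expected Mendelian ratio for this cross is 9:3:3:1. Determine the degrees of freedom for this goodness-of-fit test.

A goodness-of-fit test with 4 phenotype classes has df = 4 − 1 = 3.

3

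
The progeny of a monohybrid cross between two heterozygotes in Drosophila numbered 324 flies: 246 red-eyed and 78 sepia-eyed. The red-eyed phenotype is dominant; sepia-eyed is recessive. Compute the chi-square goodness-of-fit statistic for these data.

0.148

For a monohybrid cross between heterozygotes with complete dominance, the expected phenotypic ratio is 3:1.
Expected counts for N = 324 under a 3:1 ratio (total parts = 4):
  red-eyed: 324 × 3/4 = 243
  sepia-eyed: 324 × 1/4 = 81
χ² = Σ (O − E)² / E
  red-eyed: (246 − 243)² / 243 = 0.0370
  sepia-eyed: (78 − 81)² / 81 = 0.1111
χ² = 0.0370 + 0.1111 = 0.1481 ≈ 0.148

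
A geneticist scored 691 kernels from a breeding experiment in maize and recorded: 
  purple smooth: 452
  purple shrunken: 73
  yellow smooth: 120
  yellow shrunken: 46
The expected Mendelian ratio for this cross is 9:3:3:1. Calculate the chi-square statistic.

35.895

The 9:3:3:1 ratio has 16 parts, so with N = 691 the expected counts are:
  purple smooth: 691 × 9/16 = 388.6875
  purple shrunken: 691 × 3/16 = 129.5625
  yellow smooth: 691 × 3/16 = 129.5625
  yellow shrunken: 691 × 1/16 = 43.1875
χ² = Σ (O − E)² / E
  purple smooth: (452 − 388.6875)² / 388.6875 = 10.3128
  purple shrunken: (73 − 129.5625)² / 129.5625 = 24.6932
  yellow smooth: (120 − 129.5625)² / 129.5625 = 0.7058
  yellow shrunken: (46 − 43.1875)² / 43.1875 = 0.1832
χ² = 10.3128 + 24.6932 + 0.7058 + 0.1832 = 35.895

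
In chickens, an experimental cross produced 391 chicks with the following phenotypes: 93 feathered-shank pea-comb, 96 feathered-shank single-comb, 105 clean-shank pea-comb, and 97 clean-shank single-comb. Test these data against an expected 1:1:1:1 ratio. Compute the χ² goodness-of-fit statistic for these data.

Expected counts for N = 391 under a 1:1:1:1 ratio (total parts = 4):
  feathered-shank pea-comb: 391 × 1/4 = 97.75
  feathered-shank single-comb: 391 × 1/4 = 97.75
  clean-shank pea-comb: 391 × 1/4 = 97.75
  clean-shank single-comb: 391 × 1/4 = 97.75
χ² = Σ (O − E)² / E
  feathered-shank pea-comb: (93 − 97.75)² / 97.75 = 0.2308
  feathered-shank single-comb: (96 − 97.75)² / 97.75 = 0.0313
  clean-shank pea-comb: (105 − 97.75)² / 97.75 = 0.5377
  clean-shank single-comb: (97 − 97.75)² / 97.75 = 0.0058
χ² = 0.2308 + 0.0313 + 0.5377 + 0.0058 = 0.8056 ≈ 0.806

0.806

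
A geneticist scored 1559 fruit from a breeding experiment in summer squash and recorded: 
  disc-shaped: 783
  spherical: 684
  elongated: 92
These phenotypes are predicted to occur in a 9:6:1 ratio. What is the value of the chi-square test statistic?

Total ratio parts = 16. Expected numbers out of 1559:
  disc-shaped: 1559 × 9/16 = 876.9375
  spherical: 1559 × 6/16 = 584.625
  elongated: 1559 × 1/16 = 97.4375
χ² = Σ (O − E)² / E
  disc-shaped: (783 − 876.9375)² / 876.9375 = 10.0626
  spherical: (684 − 584.625)² / 584.625 = 16.8918
  elongated: (92 − 97.4375)² / 97.4375 = 0.3034
χ² = 10.0626 + 16.8918 + 0.3034 = 27.2578 ≈ 27.258

27.258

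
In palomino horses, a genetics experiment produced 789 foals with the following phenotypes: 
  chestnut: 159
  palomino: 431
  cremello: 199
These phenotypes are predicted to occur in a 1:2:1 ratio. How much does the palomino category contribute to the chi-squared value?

Expected counts for N = 789 under a 1:2:1 ratio (total parts = 4):
  chestnut: 789 × 1/4 = 197.25
  palomino: 789 × 2/4 = 394.5
  cremello: 789 × 1/4 = 197.25
Contribution of palomino: (431 − 394.5)² / 394.5 = 3.3771

3.377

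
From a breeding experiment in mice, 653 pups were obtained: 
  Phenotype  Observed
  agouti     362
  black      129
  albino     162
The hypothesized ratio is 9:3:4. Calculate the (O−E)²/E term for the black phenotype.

0.352

Under the 9:3:4 hypothesis (Σ ratio = 16, N = 653):
  agouti: 653 × 9/16 = 367.3125
  black: 653 × 3/16 = 122.4375
  albino: 653 × 4/16 = 163.25
Contribution of black: (129 − 122.4375)² / 122.4375 = 0.3517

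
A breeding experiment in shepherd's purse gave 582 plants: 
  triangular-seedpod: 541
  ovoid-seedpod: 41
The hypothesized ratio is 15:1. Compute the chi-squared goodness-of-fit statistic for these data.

0.627

Total ratio parts = 16. Expected numbers out of 582:
  triangular-seedpod: 582 × 15/16 = 545.625
  ovoid-seedpod: 582 × 1/16 = 36.375
χ² = Σ (O − E)² / E
  triangular-seedpod: (541 − 545.625)² / 545.625 = 0.0392
  ovoid-seedpod: (41 − 36.375)² / 36.375 = 0.5881
χ² = 0.0392 + 0.5881 = 0.6273 ≈ 0.627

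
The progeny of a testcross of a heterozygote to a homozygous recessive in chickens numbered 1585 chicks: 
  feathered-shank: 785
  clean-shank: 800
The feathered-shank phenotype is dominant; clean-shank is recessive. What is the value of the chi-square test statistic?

A testcross of a heterozygote (Aa × aa) gives a 1:1 phenotypic ratio.
The 1:1 ratio has 2 parts, so with N = 1585 the expected counts are:
  feathered-shank: 1585 × 1/2 = 792.5
  clean-shank: 1585 × 1/2 = 792.5
χ² = Σ (O − E)² / E
  feathered-shank: (785 − 792.5)² / 792.5 = 0.0710
  clean-shank: (800 − 792.5)² / 792.5 = 0.0710
χ² = 0.0710 + 0.0710 = 0.142

0.142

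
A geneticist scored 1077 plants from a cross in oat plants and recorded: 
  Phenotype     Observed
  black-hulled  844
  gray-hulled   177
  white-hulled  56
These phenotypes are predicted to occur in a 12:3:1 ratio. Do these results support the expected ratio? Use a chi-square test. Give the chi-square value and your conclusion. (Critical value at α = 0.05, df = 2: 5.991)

6.608; not consistent

Total ratio parts = 16. Expected numbers out of 1077:
  black-hulled: 1077 × 12/16 = 807.75
  gray-hulled: 1077 × 3/16 = 201.9375
  white-hulled: 1077 × 1/16 = 67.3125
χ² = Σ (O − E)² / E
  black-hulled: (844 − 807.75)² / 807.75 = 1.6268
  gray-hulled: (177 − 201.9375)² / 201.9375 = 3.0796
  white-hulled: (56 − 67.3125)² / 67.3125 = 1.9012
χ² = 1.6268 + 3.0796 + 1.9012 = 6.6076 ≈ 6.608
Degrees of freedom = 3 − 1 = 2; critical value at α = 0.05 is 5.991.
Since 6.608 > 5.991, we reject the null hypothesis — the data do not fit the 12:3:1 ratio.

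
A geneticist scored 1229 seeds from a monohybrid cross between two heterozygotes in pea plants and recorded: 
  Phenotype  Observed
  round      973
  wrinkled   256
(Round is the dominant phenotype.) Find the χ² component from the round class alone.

2.850

For a monohybrid cross between heterozygotes with complete dominance, the expected phenotypic ratio is 3:1.
Total ratio parts = 4. Expected numbers out of 1229:
  round: 1229 × 3/4 = 921.75
  wrinkled: 1229 × 1/4 = 307.25
Contribution of round: (973 − 921.75)² / 921.75 = 2.8495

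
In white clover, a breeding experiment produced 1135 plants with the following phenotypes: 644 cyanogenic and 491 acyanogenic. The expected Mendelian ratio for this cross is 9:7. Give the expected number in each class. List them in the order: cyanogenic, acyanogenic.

Total ratio parts = 16. Expected numbers out of 1135:
  cyanogenic: 1135 × 9/16 = 638.4375
  acyanogenic: 1135 × 7/16 = 496.5625

638.4375, 496.5625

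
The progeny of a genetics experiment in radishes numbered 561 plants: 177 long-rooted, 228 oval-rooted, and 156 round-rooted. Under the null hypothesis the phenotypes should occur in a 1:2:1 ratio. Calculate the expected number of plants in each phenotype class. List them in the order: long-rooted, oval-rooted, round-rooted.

140.25, 280.5, 140.25

Expected counts for N = 561 under a 1:2:1 ratio (total parts = 4):
  long-rooted: 561 × 1/4 = 140.25
  oval-rooted: 561 × 2/4 = 280.5
  round-rooted: 561 × 1/4 = 140.25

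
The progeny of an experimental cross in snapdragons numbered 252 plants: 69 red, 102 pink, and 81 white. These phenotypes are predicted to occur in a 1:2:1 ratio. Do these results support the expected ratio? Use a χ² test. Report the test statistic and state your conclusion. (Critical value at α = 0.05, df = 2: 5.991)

10.286; not consistent

Total ratio parts = 4. Expected numbers out of 252:
  red: 252 × 1/4 = 63
  pink: 252 × 2/4 = 126
  white: 252 × 1/4 = 63
χ² = Σ (O − E)² / E
  red: (69 − 63)² / 63 = 0.5714
  pink: (102 − 126)² / 126 = 4.5714
  white: (81 − 63)² / 63 = 5.1429
χ² = 0.5714 + 4.5714 + 5.1429 = 10.2857 ≈ 10.286
Degrees of freedom = 3 − 1 = 2; critical value at α = 0.05 is 5.991.
Since 10.286 > 5.991, we reject the null hypothesis — the data do not fit the 1:2:1 ratio.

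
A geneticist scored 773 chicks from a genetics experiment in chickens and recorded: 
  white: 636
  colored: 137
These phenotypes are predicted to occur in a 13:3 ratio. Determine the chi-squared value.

Total ratio parts = 16. Expected numbers out of 773:
  white: 773 × 13/16 = 628.0625
  colored: 773 × 3/16 = 144.9375
χ² = Σ (O − E)² / E
  white: (636 − 628.0625)² / 628.0625 = 0.1003
  colored: (137 − 144.9375)² / 144.9375 = 0.4347
χ² = 0.1003 + 0.4347 = 0.535

0.535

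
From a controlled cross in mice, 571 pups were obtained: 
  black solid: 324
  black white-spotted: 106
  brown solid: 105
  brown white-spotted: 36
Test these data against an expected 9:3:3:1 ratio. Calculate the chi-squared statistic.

0.078

Total ratio parts = 16. Expected numbers out of 571:
  black solid: 571 × 9/16 = 321.1875
  black white-spotted: 571 × 3/16 = 107.0625
  brown solid: 571 × 3/16 = 107.0625
  brown white-spotted: 571 × 1/16 = 35.6875
χ² = Σ (O − E)² / E
  black solid: (324 − 321.1875)² / 321.1875 = 0.0246
  black white-spotted: (106 − 107.0625)² / 107.0625 = 0.0105
  brown solid: (105 − 107.0625)² / 107.0625 = 0.0397
  brown white-spotted: (36 − 35.6875)² / 35.6875 = 0.0027
χ² = 0.0246 + 0.0105 + 0.0397 + 0.0027 = 0.0775 ≈ 0.078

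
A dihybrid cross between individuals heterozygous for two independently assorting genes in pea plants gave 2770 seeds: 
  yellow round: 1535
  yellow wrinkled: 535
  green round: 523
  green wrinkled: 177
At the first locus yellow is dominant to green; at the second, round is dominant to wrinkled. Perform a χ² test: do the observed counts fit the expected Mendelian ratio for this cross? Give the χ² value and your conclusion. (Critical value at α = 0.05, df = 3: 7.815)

A dihybrid F₂ with independent assortment and complete dominance at both loci gives a 9:3:3:1 phenotypic ratio.
Under the 9:3:3:1 hypothesis (Σ ratio = 16, N = 2770):
  yellow round: 2770 × 9/16 = 1558.125
  yellow wrinkled: 2770 × 3/16 = 519.375
  green round: 2770 × 3/16 = 519.375
  green wrinkled: 2770 × 1/16 = 173.125
χ² = Σ (O − E)² / E
  yellow round: (1535 − 1558.125)² / 1558.125 = 0.3432
  yellow wrinkled: (535 − 519.375)² / 519.375 = 0.4701
  green round: (523 − 519.375)² / 519.375 = 0.0253
  green wrinkled: (177 − 173.125)² / 173.125 = 0.0867
χ² = 0.3432 + 0.4701 + 0.0253 + 0.0867 = 0.9253 ≈ 0.925
Degrees of freedom = 4 − 1 = 3; critical value at α = 0.05 is 7.815.
Since 0.925 < 7.815, we fail to reject the null hypothesis — the data are consistent with the 9:3:3:1 ratio.

0.925; consistent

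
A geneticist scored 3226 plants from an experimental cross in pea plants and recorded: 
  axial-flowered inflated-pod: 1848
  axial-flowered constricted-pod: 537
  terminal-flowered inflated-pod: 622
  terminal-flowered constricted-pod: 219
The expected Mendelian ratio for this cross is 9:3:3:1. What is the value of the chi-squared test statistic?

10.212

Expected counts for N = 3226 under a 9:3:3:1 ratio (total parts = 16):
  axial-flowered inflated-pod: 3226 × 9/16 = 1814.625
  axial-flowered constricted-pod: 3226 × 3/16 = 604.875
  terminal-flowered inflated-pod: 3226 × 3/16 = 604.875
  terminal-flowered constricted-pod: 3226 × 1/16 = 201.625
χ² = Σ (O − E)² / E
  axial-flowered inflated-pod: (1848 − 1814.625)² / 1814.625 = 0.6138
  axial-flowered constricted-pod: (537 − 604.875)² / 604.875 = 7.6165
  terminal-flowered inflated-pod: (622 − 604.875)² / 604.875 = 0.4848
  terminal-flowered constricted-pod: (219 − 201.625)² / 201.625 = 1.4973
χ² = 0.6138 + 7.6165 + 0.4848 + 1.4973 = 10.2124 ≈ 10.212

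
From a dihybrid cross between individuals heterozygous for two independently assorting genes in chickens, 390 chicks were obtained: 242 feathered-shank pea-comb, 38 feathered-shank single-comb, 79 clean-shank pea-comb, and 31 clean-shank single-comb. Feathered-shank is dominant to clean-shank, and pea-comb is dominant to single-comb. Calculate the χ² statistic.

21.478

A dihybrid F₂ with independent assortment and complete dominance at both loci gives a 9:3:3:1 phenotypic ratio.
The 9:3:3:1 ratio has 16 parts, so with N = 390 the expected counts are:
  feathered-shank pea-comb: 390 × 9/16 = 219.375
  feathered-shank single-comb: 390 × 3/16 = 73.125
  clean-shank pea-comb: 390 × 3/16 = 73.125
  clean-shank single-comb: 390 × 1/16 = 24.375
χ² = Σ (O − E)² / E
  feathered-shank pea-comb: (242 − 219.375)² / 219.375 = 2.3334
  feathered-shank single-comb: (38 − 73.125)² / 73.125 = 16.8720
  clean-shank pea-comb: (79 − 73.125)² / 73.125 = 0.4720
  clean-shank single-comb: (31 − 24.375)² / 24.375 = 1.8006
χ² = 2.3334 + 16.8720 + 0.4720 + 1.8006 = 21.478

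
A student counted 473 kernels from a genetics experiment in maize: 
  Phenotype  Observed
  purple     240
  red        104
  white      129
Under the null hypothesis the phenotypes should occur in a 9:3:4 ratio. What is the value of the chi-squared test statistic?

6.174

The 9:3:4 ratio has 16 parts, so with N = 473 the expected counts are:
  purple: 473 × 9/16 = 266.0625
  red: 473 × 3/16 = 88.6875
  white: 473 × 4/16 = 118.25
χ² = Σ (O − E)² / E
  purple: (240 − 266.0625)² / 266.0625 = 2.5530
  red: (104 − 88.6875)² / 88.6875 = 2.6438
  white: (129 − 118.25)² / 118.25 = 0.9773
χ² = 2.5530 + 2.6438 + 0.9773 = 6.1741 ≈ 6.174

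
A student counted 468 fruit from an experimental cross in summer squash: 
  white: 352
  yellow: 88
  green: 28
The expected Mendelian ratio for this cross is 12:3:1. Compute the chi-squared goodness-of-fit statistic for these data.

0.057

The 12:3:1 ratio has 16 parts, so with N = 468 the expected counts are:
  white: 468 × 12/16 = 351
  yellow: 468 × 3/16 = 87.75
  green: 468 × 1/16 = 29.25
χ² = Σ (O − E)² / E
  white: (352 − 351)² / 351 = 0.0028
  yellow: (88 − 87.75)² / 87.75 = 0.0007
  green: (28 − 29.25)² / 29.25 = 0.0534
χ² = 0.0028 + 0.0007 + 0.0534 = 0.0569 ≈ 0.057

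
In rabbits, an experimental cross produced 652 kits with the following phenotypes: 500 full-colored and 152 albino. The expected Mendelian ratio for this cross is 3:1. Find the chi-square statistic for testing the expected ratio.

0.990

The 3:1 ratio has 4 parts, so with N = 652 the expected counts are:
  full-colored: 652 × 3/4 = 489
  albino: 652 × 1/4 = 163
χ² = Σ (O − E)² / E
  full-colored: (500 − 489)² / 489 = 0.2474
  albino: (152 − 163)² / 163 = 0.7423
χ² = 0.2474 + 0.7423 = 0.9897 ≈ 0.990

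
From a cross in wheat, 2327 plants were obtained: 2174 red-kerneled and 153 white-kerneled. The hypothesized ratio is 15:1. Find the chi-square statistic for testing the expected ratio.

0.419

Under the 15:1 hypothesis (Σ ratio = 16, N = 2327):
  red-kerneled: 2327 × 15/16 = 2181.5625
  white-kerneled: 2327 × 1/16 = 145.4375
χ² = Σ (O − E)² / E
  red-kerneled: (2174 − 2181.5625)² / 2181.5625 = 0.0262
  white-kerneled: (153 − 145.4375)² / 145.4375 = 0.3932
χ² = 0.0262 + 0.3932 = 0.4194 ≈ 0.419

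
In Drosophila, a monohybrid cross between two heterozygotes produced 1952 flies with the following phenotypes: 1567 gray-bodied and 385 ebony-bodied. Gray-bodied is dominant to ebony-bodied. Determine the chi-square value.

28.986

For a monohybrid cross between heterozygotes with complete dominance, the expected phenotypic ratio is 3:1.
Expected counts for N = 1952 under a 3:1 ratio (total parts = 4):
  gray-bodied: 1952 × 3/4 = 1464
  ebony-bodied: 1952 × 1/4 = 488
χ² = Σ (O − E)² / E
  gray-bodied: (1567 − 1464)² / 1464 = 7.2466
  ebony-bodied: (385 − 488)² / 488 = 21.7398
χ² = 7.2466 + 21.7398 = 28.9864 ≈ 28.986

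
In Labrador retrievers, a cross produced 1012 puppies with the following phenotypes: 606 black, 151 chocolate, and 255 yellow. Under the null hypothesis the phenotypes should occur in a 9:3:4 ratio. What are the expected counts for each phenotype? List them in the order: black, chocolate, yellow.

Under the 9:3:4 hypothesis (Σ ratio = 16, N = 1012):
  black: 1012 × 9/16 = 569.25
  chocolate: 1012 × 3/16 = 189.75
  yellow: 1012 × 4/16 = 253

569.25, 189.75, 253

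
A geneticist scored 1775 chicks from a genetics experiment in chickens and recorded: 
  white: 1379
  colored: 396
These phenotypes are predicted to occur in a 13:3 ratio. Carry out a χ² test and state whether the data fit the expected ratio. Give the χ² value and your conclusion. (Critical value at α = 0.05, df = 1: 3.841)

Total ratio parts = 16. Expected numbers out of 1775:
  white: 1775 × 13/16 = 1442.1875
  colored: 1775 × 3/16 = 332.8125
χ² = Σ (O − E)² / E
  white: (1379 − 1442.1875)² / 1442.1875 = 2.7685
  colored: (396 − 332.8125)² / 332.8125 = 11.9967
χ² = 2.7685 + 11.9967 = 14.7652 ≈ 14.765
Degrees of freedom = 2 − 1 = 1; critical value at α = 0.05 is 3.841.
Since 14.765 > 3.841, we reject the null hypothesis — the data do not fit the 13:3 ratio.

14.765; not consistent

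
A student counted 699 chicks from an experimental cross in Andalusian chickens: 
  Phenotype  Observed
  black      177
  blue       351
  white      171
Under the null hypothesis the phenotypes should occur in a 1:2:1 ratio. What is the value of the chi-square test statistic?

Under the 1:2:1 hypothesis (Σ ratio = 4, N = 699):
  black: 699 × 1/4 = 174.75
  blue: 699 × 2/4 = 349.5
  white: 699 × 1/4 = 174.75
χ² = Σ (O − E)² / E
  black: (177 − 174.75)² / 174.75 = 0.0290
  blue: (351 − 349.5)² / 349.5 = 0.0064
  white: (171 − 174.75)² / 174.75 = 0.0805
χ² = 0.0290 + 0.0064 + 0.0805 = 0.1159 ≈ 0.116

0.116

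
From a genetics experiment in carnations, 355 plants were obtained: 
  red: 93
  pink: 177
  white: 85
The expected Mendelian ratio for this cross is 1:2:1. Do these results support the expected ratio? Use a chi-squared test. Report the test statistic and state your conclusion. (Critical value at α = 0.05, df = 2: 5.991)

The 1:2:1 ratio has 4 parts, so with N = 355 the expected counts are:
  red: 355 × 1/4 = 88.75
  pink: 355 × 2/4 = 177.5
  white: 355 × 1/4 = 88.75
χ² = Σ (O − E)² / E
  red: (93 − 88.75)² / 88.75 = 0.2035
  pink: (177 − 177.5)² / 177.5 = 0.0014
  white: (85 − 88.75)² / 88.75 = 0.1585
χ² = 0.2035 + 0.0014 + 0.1585 = 0.3634 ≈ 0.363
Degrees of freedom = 3 − 1 = 2; critical value at α = 0.05 is 5.991.
Since 0.363 < 5.991, we fail to reject the null hypothesis — the data are consistent with the 1:2:1 ratio.

0.363; consistent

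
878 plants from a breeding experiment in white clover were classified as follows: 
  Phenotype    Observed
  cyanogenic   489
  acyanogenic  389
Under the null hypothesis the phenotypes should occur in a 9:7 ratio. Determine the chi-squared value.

Under the 9:7 hypothesis (Σ ratio = 16, N = 878):
  cyanogenic: 878 × 9/16 = 493.875
  acyanogenic: 878 × 7/16 = 384.125
χ² = Σ (O − E)² / E
  cyanogenic: (489 − 493.875)² / 493.875 = 0.0481
  acyanogenic: (389 − 384.125)² / 384.125 = 0.0619
χ² = 0.0481 + 0.0619 = 0.110

0.110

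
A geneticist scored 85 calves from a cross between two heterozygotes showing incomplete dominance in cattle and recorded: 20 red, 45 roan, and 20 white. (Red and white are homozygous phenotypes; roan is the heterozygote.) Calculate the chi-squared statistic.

0.294

With incomplete dominance, a heterozygote × heterozygote cross gives a 1:2:1 phenotypic ratio.
Expected counts for N = 85 under a 1:2:1 ratio (total parts = 4):
  red: 85 × 1/4 = 21.25
  roan: 85 × 2/4 = 42.5
  white: 85 × 1/4 = 21.25
χ² = Σ (O − E)² / E
  red: (20 − 21.25)² / 21.25 = 0.0735
  roan: (45 − 42.5)² / 42.5 = 0.1471
  white: (20 − 21.25)² / 21.25 = 0.0735
χ² = 0.0735 + 0.1471 + 0.0735 = 0.2941 ≈ 0.294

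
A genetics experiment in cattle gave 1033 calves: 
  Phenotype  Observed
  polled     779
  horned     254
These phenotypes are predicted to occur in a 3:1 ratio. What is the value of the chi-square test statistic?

Under the 3:1 hypothesis (Σ ratio = 4, N = 1033):
  polled: 1033 × 3/4 = 774.75
  horned: 1033 × 1/4 = 258.25
χ² = Σ (O − E)² / E
  polled: (779 − 774.75)² / 774.75 = 0.0233
  horned: (254 − 258.25)² / 258.25 = 0.0699
χ² = 0.0233 + 0.0699 = 0.0932 ≈ 0.093

0.093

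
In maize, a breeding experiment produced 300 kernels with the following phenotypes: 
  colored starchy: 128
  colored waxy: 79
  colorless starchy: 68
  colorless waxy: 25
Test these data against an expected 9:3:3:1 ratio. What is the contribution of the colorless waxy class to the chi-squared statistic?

2.083

Total ratio parts = 16. Expected numbers out of 300:
  colored starchy: 300 × 9/16 = 168.75
  colored waxy: 300 × 3/16 = 56.25
  colorless starchy: 300 × 3/16 = 56.25
  colorless waxy: 300 × 1/16 = 18.75
Contribution of colorless waxy: (25 − 18.75)² / 18.75 = 2.0833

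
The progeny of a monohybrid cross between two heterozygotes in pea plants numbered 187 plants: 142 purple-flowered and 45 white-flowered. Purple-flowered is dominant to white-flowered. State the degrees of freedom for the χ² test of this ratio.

For a monohybrid cross between heterozygotes with complete dominance, the expected phenotypic ratio is 3:1.
A goodness-of-fit test with 2 phenotype classes has df = 2 − 1 = 1.

1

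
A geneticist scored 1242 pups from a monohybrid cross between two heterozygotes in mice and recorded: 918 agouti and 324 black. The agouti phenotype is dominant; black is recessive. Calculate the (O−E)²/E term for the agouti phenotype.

0.196

For a monohybrid cross between heterozygotes with complete dominance, the expected phenotypic ratio is 3:1.
Total ratio parts = 4. Expected numbers out of 1242:
  agouti: 1242 × 3/4 = 931.5
  black: 1242 × 1/4 = 310.5
Contribution of agouti: (918 − 931.5)² / 931.5 = 0.1957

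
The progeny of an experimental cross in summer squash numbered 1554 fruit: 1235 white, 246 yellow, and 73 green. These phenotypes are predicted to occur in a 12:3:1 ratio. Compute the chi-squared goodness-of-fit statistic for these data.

Under the 12:3:1 hypothesis (Σ ratio = 16, N = 1554):
  white: 1554 × 12/16 = 1165.5
  yellow: 1554 × 3/16 = 291.375
  green: 1554 × 1/16 = 97.125
χ² = Σ (O − E)² / E
  white: (1235 − 1165.5)² / 1165.5 = 4.1444
  yellow: (246 − 291.375)² / 291.375 = 7.0661
  green: (73 − 97.125)² / 97.125 = 5.9924
χ² = 4.1444 + 7.0661 + 5.9924 = 17.2029 ≈ 17.203

17.203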